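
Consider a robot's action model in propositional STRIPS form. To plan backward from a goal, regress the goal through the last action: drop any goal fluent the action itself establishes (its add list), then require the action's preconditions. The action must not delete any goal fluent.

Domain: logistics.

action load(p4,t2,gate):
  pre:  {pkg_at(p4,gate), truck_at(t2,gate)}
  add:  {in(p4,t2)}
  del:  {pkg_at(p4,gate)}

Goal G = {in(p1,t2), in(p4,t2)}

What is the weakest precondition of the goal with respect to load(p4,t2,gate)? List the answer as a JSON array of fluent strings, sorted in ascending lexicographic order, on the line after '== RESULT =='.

Regress:
  G ∩ del = {}  (empty — regression defined)
  G \ add = {in(p1,t2), in(p4,t2)} \ {in(p4,t2)} = {in(p1,t2)}
  ∪ pre   = {in(p1,t2)} ∪ {pkg_at(p4,gate), truck_at(t2,gate)}
          = {in(p1,t2), pkg_at(p4,gate), truck_at(t2,gate)}

== RESULT ==
["in(p1,t2)", "pkg_at(p4,gate)", "truck_at(t2,gate)"]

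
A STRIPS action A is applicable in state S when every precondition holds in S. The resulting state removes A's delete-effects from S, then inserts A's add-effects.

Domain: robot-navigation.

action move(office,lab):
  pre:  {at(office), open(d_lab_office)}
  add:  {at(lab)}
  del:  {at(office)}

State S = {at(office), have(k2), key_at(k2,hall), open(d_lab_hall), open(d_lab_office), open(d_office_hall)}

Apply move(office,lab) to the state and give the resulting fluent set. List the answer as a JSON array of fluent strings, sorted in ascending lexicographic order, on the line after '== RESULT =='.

Compute (S \ del) ∪ add:
  pre ⊆ S: {at(office), open(d_lab_office)} ⊆ S  — applicable
  S \ del = {have(k2), key_at(k2,hall), open(d_lab_hall), open(d_lab_office), open(d_office_hall)}
  ∪ add   = {at(lab), have(k2), key_at(k2,hall), open(d_lab_hall), open(d_lab_office), open(d_office_hall)}

== RESULT ==
["at(lab)", "have(k2)", "key_at(k2,hall)", "open(d_lab_hall)", "open(d_lab_office)", "open(d_office_hall)"]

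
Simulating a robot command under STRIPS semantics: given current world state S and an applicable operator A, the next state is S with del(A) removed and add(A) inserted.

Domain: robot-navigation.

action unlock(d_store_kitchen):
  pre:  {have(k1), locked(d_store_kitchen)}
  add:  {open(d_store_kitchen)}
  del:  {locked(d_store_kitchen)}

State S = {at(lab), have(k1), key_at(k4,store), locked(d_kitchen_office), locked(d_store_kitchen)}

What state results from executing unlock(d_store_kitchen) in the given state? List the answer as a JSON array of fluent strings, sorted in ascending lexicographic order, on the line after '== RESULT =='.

Progress:
  pre ⊆ S: {have(k1), locked(d_store_kitchen)} ⊆ S  — applicable
  S \ del = {at(lab), have(k1), key_at(k4,store), locked(d_kitchen_office)}
  ∪ add   = {at(lab), have(k1), key_at(k4,store), locked(d_kitchen_office), open(d_store_kitchen)}

== RESULT ==
["at(lab)", "have(k1)", "key_at(k4,store)", "locked(d_kitchen_office)", "open(d_store_kitchen)"]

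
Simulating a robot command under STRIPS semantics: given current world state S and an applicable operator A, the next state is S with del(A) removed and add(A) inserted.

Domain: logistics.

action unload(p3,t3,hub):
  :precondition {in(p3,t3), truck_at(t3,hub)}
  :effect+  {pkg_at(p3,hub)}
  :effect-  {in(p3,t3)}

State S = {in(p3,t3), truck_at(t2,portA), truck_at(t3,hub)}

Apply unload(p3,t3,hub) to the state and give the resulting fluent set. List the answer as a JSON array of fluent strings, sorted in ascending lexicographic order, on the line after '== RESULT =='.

Compute (S \ del) ∪ add:
  pre ⊆ S: {in(p3,t3), truck_at(t3,hub)} ⊆ S  — applicable
  S \ del = {truck_at(t2,portA), truck_at(t3,hub)}
  ∪ add   = {pkg_at(p3,hub), truck_at(t2,portA), truck_at(t3,hub)}

== RESULT ==
["pkg_at(p3,hub)", "truck_at(t2,portA)", "truck_at(t3,hub)"]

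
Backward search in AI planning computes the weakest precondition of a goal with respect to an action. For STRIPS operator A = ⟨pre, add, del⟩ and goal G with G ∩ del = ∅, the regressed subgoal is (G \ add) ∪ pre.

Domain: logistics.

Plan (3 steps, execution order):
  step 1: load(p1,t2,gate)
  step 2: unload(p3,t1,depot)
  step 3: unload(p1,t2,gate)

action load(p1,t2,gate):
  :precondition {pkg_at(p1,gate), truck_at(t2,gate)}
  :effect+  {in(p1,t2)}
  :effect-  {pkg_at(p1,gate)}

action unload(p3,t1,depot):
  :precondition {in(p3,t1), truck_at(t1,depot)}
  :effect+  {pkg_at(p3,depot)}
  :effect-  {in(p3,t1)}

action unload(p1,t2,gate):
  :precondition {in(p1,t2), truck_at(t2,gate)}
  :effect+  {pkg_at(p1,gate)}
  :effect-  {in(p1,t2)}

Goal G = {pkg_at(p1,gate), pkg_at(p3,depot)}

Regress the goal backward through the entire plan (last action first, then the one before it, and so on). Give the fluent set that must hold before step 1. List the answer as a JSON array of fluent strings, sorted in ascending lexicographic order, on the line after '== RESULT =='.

Work backward from the goal:
  through step 3 (unload(p1,t2,gate)): drop {pkg_at(p1,gate)}, keep {pkg_at(p3,depot)}, require {in(p1,t2), truck_at(t2,gate)}
    → {in(p1,t2), pkg_at(p3,depot), truck_at(t2,gate)}
  through step 2 (unload(p3,t1,depot)): drop {pkg_at(p3,depot)}, keep {in(p1,t2), truck_at(t2,gate)}, require {in(p3,t1), truck_at(t1,depot)}
    → {in(p1,t2), in(p3,t1), truck_at(t1,depot), truck_at(t2,gate)}
  through step 1 (load(p1,t2,gate)): drop {in(p1,t2)}, keep {in(p3,t1), truck_at(t1,depot), truck_at(t2,gate)}, require {pkg_at(p1,gate), truck_at(t2,gate)}
    → {in(p3,t1), pkg_at(p1,gate), truck_at(t1,depot), truck_at(t2,gate)}

== RESULT ==
["in(p3,t1)", "pkg_at(p1,gate)", "truck_at(t1,depot)", "truck_at(t2,gate)"]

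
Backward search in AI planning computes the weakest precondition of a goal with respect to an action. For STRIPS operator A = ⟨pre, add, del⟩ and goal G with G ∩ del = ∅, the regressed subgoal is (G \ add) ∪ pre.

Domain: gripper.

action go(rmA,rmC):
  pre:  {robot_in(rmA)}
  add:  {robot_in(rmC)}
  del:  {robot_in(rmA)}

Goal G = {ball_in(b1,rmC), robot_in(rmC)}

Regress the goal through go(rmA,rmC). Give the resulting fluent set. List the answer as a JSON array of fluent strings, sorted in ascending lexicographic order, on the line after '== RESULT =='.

Compute (G \ add) ∪ pre:
  G ∩ del = {}  (empty — regression defined)
  G \ add = {ball_in(b1,rmC), robot_in(rmC)} \ {robot_in(rmC)} = {ball_in(b1,rmC)}
  ∪ pre   = {ball_in(b1,rmC)} ∪ {robot_in(rmA)}
          = {ball_in(b1,rmC), robot_in(rmA)}

== RESULT ==
["ball_in(b1,rmC)", "robot_in(rmA)"]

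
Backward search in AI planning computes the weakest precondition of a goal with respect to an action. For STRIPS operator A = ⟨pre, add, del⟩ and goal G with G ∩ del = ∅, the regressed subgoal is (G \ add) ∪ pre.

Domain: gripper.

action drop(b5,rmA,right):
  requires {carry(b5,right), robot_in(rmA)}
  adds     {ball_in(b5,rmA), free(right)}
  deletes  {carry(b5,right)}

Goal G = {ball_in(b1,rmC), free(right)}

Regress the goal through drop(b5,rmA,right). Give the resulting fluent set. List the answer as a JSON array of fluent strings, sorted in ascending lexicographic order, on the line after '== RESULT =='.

Compute (G \ add) ∪ pre:
  G ∩ del = {}  (empty — regression defined)
  G \ add = {ball_in(b1,rmC), free(right)} \ {ball_in(b5,rmA), free(right)} = {ball_in(b1,rmC)}
  ∪ pre   = {ball_in(b1,rmC)} ∪ {carry(b5,right), robot_in(rmA)}
          = {ball_in(b1,rmC), carry(b5,right), robot_in(rmA)}

== RESULT ==
["ball_in(b1,rmC)", "carry(b5,right)", "robot_in(rmA)"]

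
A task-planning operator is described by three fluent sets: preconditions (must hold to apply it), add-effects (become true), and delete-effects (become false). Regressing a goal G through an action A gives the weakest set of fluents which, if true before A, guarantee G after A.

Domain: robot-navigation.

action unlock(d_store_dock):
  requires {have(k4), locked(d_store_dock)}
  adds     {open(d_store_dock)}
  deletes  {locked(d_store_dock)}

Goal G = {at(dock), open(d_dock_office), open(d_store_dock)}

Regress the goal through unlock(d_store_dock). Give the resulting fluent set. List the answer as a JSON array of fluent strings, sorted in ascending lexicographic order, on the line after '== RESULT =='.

Compute (G \ add) ∪ pre:
  G ∩ del = {}  (empty — regression defined)
  G \ add = {at(dock), open(d_dock_office), open(d_store_dock)} \ {open(d_store_dock)} = {at(dock), open(d_dock_office)}
  ∪ pre   = {at(dock), open(d_dock_office)} ∪ {have(k4), locked(d_store_dock)}
          = {at(dock), have(k4), locked(d_store_dock), open(d_dock_office)}

== RESULT ==
["at(dock)", "have(k4)", "locked(d_store_dock)", "open(d_dock_office)"]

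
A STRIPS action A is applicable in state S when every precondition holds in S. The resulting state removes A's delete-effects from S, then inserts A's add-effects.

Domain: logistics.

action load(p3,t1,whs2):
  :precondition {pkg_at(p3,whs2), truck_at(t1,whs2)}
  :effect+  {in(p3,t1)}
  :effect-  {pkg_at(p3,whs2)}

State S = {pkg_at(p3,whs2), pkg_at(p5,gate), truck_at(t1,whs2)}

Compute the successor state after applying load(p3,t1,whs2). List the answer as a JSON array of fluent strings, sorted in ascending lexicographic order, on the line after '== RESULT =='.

Progress:
  pre ⊆ S: {pkg_at(p3,whs2), truck_at(t1,whs2)} ⊆ S  — applicable
  S \ del = {pkg_at(p5,gate), truck_at(t1,whs2)}
  ∪ add   = {in(p3,t1), pkg_at(p5,gate), truck_at(t1,whs2)}

== RESULT ==
["in(p3,t1)", "pkg_at(p5,gate)", "truck_at(t1,whs2)"]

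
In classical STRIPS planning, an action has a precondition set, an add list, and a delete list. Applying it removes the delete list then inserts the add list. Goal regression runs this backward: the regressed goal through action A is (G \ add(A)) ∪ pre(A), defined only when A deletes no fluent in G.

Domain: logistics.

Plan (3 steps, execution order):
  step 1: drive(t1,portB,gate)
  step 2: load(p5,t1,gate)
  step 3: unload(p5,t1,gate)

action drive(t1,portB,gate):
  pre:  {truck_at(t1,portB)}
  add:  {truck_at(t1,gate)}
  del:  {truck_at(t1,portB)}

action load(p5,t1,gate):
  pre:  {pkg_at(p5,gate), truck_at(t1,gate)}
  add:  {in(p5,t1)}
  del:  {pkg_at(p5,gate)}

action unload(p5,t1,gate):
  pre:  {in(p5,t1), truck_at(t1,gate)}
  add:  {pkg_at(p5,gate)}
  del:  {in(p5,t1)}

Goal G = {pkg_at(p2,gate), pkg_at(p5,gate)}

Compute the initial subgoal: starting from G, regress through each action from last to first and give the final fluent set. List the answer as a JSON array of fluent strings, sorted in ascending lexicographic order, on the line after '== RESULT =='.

Regress step by step:
  through step 3 (unload(p5,t1,gate)): drop {pkg_at(p5,gate)}, keep {pkg_at(p2,gate)}, require {in(p5,t1), truck_at(t1,gate)}
    → {in(p5,t1), pkg_at(p2,gate), truck_at(t1,gate)}
  through step 2 (load(p5,t1,gate)): drop {in(p5,t1)}, keep {pkg_at(p2,gate), truck_at(t1,gate)}, require {pkg_at(p5,gate), truck_at(t1,gate)}
    → {pkg_at(p2,gate), pkg_at(p5,gate), truck_at(t1,gate)}
  through step 1 (drive(t1,portB,gate)): drop {truck_at(t1,gate)}, keep {pkg_at(p2,gate), pkg_at(p5,gate)}, require {truck_at(t1,portB)}
    → {pkg_at(p2,gate), pkg_at(p5,gate), truck_at(t1,portB)}

== RESULT ==
["pkg_at(p2,gate)", "pkg_at(p5,gate)", "truck_at(t1,portB)"]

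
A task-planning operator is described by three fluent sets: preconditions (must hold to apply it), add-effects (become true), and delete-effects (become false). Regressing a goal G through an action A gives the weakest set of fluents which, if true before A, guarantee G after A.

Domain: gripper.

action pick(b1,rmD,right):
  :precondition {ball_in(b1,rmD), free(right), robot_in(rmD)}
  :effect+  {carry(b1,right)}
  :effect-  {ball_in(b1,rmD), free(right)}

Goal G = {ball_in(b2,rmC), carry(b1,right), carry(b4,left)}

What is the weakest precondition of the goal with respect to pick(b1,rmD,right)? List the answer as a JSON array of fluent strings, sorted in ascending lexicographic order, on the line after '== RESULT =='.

Regress:
  G ∩ del = {}  (empty — regression defined)
  G \ add = {ball_in(b2,rmC), carry(b1,right), carry(b4,left)} \ {carry(b1,right)} = {ball_in(b2,rmC), carry(b4,left)}
  ∪ pre   = {ball_in(b2,rmC), carry(b4,left)} ∪ {ball_in(b1,rmD), free(right), robot_in(rmD)}
          = {ball_in(b1,rmD), ball_in(b2,rmC), carry(b4,left), free(right), robot_in(rmD)}

== RESULT ==
["ball_in(b1,rmD)", "ball_in(b2,rmC)", "carry(b4,left)", "free(right)", "robot_in(rmD)"]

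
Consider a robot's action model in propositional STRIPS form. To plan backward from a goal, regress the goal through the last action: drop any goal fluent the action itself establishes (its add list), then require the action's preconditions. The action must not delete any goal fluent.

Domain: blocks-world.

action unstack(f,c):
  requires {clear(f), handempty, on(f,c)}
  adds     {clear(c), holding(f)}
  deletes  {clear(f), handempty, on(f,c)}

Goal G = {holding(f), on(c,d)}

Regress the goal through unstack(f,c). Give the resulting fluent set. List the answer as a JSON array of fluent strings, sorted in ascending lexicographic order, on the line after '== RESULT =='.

Regress:
  G ∩ del = {}  (empty — regression defined)
  G \ add = {holding(f), on(c,d)} \ {clear(c), holding(f)} = {on(c,d)}
  ∪ pre   = {on(c,d)} ∪ {clear(f), handempty, on(f,c)}
          = {clear(f), handempty, on(c,d), on(f,c)}

== RESULT ==
["clear(f)", "handempty", "on(c,d)", "on(f,c)"]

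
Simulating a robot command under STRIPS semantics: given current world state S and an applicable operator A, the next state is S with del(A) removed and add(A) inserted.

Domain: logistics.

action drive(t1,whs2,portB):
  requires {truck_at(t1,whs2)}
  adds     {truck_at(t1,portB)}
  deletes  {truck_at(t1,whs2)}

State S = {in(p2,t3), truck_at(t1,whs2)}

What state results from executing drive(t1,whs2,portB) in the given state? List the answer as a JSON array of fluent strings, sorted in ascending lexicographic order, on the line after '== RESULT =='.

Progress:
  pre ⊆ S: {truck_at(t1,whs2)} ⊆ S  — applicable
  S \ del = {in(p2,t3)}
  ∪ add   = {in(p2,t3), truck_at(t1,portB)}

== RESULT ==
["in(p2,t3)", "truck_at(t1,portB)"]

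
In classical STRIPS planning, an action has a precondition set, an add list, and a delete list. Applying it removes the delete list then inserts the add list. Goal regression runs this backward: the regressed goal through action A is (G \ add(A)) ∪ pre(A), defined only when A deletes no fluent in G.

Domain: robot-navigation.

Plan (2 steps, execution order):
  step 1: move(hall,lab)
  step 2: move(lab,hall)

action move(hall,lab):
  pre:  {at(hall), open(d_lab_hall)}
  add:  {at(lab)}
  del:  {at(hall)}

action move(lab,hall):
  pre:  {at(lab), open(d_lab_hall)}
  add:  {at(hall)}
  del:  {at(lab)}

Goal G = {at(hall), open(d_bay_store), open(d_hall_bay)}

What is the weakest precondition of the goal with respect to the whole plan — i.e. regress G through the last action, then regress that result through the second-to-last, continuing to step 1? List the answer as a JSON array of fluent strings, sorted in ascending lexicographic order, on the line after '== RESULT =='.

Regress step by step:
  through step 2 (move(lab,hall)): drop {at(hall)}, keep {open(d_bay_store), open(d_hall_bay)}, require {at(lab), open(d_lab_hall)}
    → {at(lab), open(d_bay_store), open(d_hall_bay), open(d_lab_hall)}
  through step 1 (move(hall,lab)): drop {at(lab)}, keep {open(d_bay_store), open(d_hall_bay), open(d_lab_hall)}, require {at(hall), open(d_lab_hall)}
    → {at(hall), open(d_bay_store), open(d_hall_bay), open(d_lab_hall)}

== RESULT ==
["at(hall)", "open(d_bay_store)", "open(d_hall_bay)", "open(d_lab_hall)"]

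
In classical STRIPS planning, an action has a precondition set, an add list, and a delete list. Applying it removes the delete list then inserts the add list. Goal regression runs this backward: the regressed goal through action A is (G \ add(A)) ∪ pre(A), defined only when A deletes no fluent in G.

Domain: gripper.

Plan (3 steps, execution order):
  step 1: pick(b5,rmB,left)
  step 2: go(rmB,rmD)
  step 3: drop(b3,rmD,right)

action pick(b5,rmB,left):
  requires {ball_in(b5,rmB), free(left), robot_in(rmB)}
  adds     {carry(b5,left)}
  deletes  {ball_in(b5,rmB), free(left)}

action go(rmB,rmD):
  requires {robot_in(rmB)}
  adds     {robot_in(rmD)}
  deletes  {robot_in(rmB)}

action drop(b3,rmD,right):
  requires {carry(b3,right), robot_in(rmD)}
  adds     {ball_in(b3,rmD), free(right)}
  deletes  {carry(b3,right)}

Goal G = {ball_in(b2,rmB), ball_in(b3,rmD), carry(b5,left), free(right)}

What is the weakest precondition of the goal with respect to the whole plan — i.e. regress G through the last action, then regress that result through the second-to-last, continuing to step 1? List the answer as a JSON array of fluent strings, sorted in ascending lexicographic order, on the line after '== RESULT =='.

Regress step by step:
  through step 3 (drop(b3,rmD,right)): drop {ball_in(b3,rmD), free(right)}, keep {ball_in(b2,rmB), carry(b5,left)}, require {carry(b3,right), robot_in(rmD)}
    → {ball_in(b2,rmB), carry(b3,right), carry(b5,left), robot_in(rmD)}
  through step 2 (go(rmB,rmD)): drop {robot_in(rmD)}, keep {ball_in(b2,rmB), carry(b3,right), carry(b5,left)}, require {robot_in(rmB)}
    → {ball_in(b2,rmB), carry(b3,right), carry(b5,left), robot_in(rmB)}
  through step 1 (pick(b5,rmB,left)): drop {carry(b5,left)}, keep {ball_in(b2,rmB), carry(b3,right), robot_in(rmB)}, require {ball_in(b5,rmB), free(left), robot_in(rmB)}
    → {ball_in(b2,rmB), ball_in(b5,rmB), carry(b3,right), free(left), robot_in(rmB)}

== RESULT ==
["ball_in(b2,rmB)", "ball_in(b5,rmB)", "carry(b3,right)", "free(left)", "robot_in(rmB)"]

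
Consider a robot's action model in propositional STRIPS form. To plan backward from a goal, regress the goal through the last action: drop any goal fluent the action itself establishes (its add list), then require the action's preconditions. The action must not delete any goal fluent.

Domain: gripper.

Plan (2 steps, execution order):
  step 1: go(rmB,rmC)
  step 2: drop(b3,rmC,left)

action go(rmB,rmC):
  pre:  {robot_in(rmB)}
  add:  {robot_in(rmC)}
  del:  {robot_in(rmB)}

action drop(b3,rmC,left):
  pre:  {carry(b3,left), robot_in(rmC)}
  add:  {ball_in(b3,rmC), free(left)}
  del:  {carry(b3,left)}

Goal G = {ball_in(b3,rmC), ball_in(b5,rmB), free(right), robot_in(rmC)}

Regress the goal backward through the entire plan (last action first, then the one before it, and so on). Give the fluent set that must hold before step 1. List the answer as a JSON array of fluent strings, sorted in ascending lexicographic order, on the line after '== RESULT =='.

Regress step by step:
  through step 2 (drop(b3,rmC,left)): drop {ball_in(b3,rmC)}, keep {ball_in(b5,rmB), free(right), robot_in(rmC)}, require {carry(b3,left), robot_in(rmC)}
    → {ball_in(b5,rmB), carry(b3,left), free(right), robot_in(rmC)}
  through step 1 (go(rmB,rmC)): drop {robot_in(rmC)}, keep {ball_in(b5,rmB), carry(b3,left), free(right)}, require {robot_in(rmB)}
    → {ball_in(b5,rmB), carry(b3,left), free(right), robot_in(rmB)}

== RESULT ==
["ball_in(b5,rmB)", "carry(b3,left)", "free(right)", "robot_in(rmB)"]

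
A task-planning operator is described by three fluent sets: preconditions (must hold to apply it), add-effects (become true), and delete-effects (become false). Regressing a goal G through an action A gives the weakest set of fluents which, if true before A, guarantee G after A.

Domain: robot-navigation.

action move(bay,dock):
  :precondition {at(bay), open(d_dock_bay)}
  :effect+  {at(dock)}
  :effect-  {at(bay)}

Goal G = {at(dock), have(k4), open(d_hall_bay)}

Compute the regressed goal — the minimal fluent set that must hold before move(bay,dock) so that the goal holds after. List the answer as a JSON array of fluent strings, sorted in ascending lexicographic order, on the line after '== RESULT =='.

Compute (G \ add) ∪ pre:
  G ∩ del = {}  (empty — regression defined)
  G \ add = {at(dock), have(k4), open(d_hall_bay)} \ {at(dock)} = {have(k4), open(d_hall_bay)}
  ∪ pre   = {have(k4), open(d_hall_bay)} ∪ {at(bay), open(d_dock_bay)}
          = {at(bay), have(k4), open(d_dock_bay), open(d_hall_bay)}

== RESULT ==
["at(bay)", "have(k4)", "open(d_dock_bay)", "open(d_hall_bay)"]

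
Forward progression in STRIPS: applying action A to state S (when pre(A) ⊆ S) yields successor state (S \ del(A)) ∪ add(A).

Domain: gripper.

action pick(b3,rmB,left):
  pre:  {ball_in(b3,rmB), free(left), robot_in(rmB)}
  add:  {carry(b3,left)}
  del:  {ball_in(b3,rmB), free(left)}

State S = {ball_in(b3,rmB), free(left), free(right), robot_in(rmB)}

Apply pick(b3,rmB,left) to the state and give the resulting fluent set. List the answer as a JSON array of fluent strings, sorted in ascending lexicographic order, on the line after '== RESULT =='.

Progress:
  pre ⊆ S: {ball_in(b3,rmB), free(left), robot_in(rmB)} ⊆ S  — applicable
  S \ del = {free(right), robot_in(rmB)}
  ∪ add   = {carry(b3,left), free(right), robot_in(rmB)}

== RESULT ==
["carry(b3,left)", "free(right)", "robot_in(rmB)"]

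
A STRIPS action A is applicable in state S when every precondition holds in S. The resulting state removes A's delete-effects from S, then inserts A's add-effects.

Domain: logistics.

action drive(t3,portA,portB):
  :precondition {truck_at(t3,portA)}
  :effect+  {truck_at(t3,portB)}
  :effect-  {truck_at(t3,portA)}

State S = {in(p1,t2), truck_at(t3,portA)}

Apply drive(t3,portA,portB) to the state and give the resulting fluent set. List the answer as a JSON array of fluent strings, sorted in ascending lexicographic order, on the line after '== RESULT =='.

Progress:
  pre ⊆ S: {truck_at(t3,portA)} ⊆ S  — applicable
  S \ del = {in(p1,t2)}
  ∪ add   = {in(p1,t2), truck_at(t3,portB)}

== RESULT ==
["in(p1,t2)", "truck_at(t3,portB)"]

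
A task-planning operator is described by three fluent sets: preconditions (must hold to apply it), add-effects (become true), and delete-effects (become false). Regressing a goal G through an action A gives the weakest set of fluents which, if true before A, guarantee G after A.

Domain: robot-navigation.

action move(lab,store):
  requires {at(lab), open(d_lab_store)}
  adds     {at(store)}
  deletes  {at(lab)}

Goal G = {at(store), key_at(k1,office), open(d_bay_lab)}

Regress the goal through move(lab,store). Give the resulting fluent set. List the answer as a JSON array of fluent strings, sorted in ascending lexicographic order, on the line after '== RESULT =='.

Regress:
  G ∩ del = {}  (empty — regression defined)
  G \ add = {at(store), key_at(k1,office), open(d_bay_lab)} \ {at(store)} = {key_at(k1,office), open(d_bay_lab)}
  ∪ pre   = {key_at(k1,office), open(d_bay_lab)} ∪ {at(lab), open(d_lab_store)}
          = {at(lab), key_at(k1,office), open(d_bay_lab), open(d_lab_store)}

== RESULT ==
["at(lab)", "key_at(k1,office)", "open(d_bay_lab)", "open(d_lab_store)"]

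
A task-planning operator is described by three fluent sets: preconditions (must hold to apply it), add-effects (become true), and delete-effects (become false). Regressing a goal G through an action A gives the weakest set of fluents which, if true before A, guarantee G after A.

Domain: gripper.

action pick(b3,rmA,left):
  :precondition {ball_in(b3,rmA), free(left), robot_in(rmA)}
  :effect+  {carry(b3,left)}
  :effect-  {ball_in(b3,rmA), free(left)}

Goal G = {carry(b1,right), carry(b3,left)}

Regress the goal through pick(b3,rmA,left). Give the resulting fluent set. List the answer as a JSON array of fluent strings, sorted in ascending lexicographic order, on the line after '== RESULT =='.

Compute (G \ add) ∪ pre:
  G ∩ del = {}  (empty — regression defined)
  G \ add = {carry(b1,right), carry(b3,left)} \ {carry(b3,left)} = {carry(b1,right)}
  ∪ pre   = {carry(b1,right)} ∪ {ball_in(b3,rmA), free(left), robot_in(rmA)}
          = {ball_in(b3,rmA), carry(b1,right), free(left), robot_in(rmA)}

== RESULT ==
["ball_in(b3,rmA)", "carry(b1,right)", "free(left)", "robot_in(rmA)"]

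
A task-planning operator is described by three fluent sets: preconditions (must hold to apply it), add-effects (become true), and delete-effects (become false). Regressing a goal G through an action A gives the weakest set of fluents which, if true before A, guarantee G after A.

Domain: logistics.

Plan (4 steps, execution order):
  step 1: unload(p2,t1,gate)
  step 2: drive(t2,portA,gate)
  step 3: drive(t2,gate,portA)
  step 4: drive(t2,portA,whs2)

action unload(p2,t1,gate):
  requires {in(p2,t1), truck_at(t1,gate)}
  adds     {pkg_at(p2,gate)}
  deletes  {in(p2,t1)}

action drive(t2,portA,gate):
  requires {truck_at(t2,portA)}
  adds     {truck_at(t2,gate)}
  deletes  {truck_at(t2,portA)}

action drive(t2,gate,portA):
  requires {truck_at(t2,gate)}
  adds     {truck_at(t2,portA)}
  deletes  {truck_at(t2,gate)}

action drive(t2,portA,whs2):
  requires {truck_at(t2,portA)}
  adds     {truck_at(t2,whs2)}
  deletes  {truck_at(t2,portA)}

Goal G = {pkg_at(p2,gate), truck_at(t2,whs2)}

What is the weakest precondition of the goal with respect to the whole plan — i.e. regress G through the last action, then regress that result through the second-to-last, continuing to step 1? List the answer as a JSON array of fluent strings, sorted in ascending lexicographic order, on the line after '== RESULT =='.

Regress step by step:
  through step 4 (drive(t2,portA,whs2)): drop {truck_at(t2,whs2)}, keep {pkg_at(p2,gate)}, require {truck_at(t2,portA)}
    → {pkg_at(p2,gate), truck_at(t2,portA)}
  through step 3 (drive(t2,gate,portA)): drop {truck_at(t2,portA)}, keep {pkg_at(p2,gate)}, require {truck_at(t2,gate)}
    → {pkg_at(p2,gate), truck_at(t2,gate)}
  through step 2 (drive(t2,portA,gate)): drop {truck_at(t2,gate)}, keep {pkg_at(p2,gate)}, require {truck_at(t2,portA)}
    → {pkg_at(p2,gate), truck_at(t2,portA)}
  through step 1 (unload(p2,t1,gate)): drop {pkg_at(p2,gate)}, keep {truck_at(t2,portA)}, require {in(p2,t1), truck_at(t1,gate)}
    → {in(p2,t1), truck_at(t1,gate), truck_at(t2,portA)}

== RESULT ==
["in(p2,t1)", "truck_at(t1,gate)", "truck_at(t2,portA)"]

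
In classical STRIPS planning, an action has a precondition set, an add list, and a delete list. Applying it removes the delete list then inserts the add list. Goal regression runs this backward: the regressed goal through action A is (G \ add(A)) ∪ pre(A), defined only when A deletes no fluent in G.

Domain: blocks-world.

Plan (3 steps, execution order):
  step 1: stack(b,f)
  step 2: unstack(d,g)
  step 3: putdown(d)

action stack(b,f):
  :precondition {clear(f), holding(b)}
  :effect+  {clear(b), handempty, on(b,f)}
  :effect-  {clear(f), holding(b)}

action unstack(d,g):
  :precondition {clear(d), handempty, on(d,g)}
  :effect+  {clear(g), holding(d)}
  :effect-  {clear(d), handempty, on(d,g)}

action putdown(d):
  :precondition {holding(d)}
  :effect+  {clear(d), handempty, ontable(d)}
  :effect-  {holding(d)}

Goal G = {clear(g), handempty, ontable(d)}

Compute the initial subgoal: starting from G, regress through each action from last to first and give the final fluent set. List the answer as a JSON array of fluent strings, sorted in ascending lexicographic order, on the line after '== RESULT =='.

Work backward from the goal:
  through step 3 (putdown(d)): drop {handempty, ontable(d)}, keep {clear(g)}, require {holding(d)}
    → {clear(g), holding(d)}
  through step 2 (unstack(d,g)): drop {clear(g), holding(d)}, keep {}, require {clear(d), handempty, on(d,g)}
    → {clear(d), handempty, on(d,g)}
  through step 1 (stack(b,f)): drop {handempty}, keep {clear(d), on(d,g)}, require {clear(f), holding(b)}
    → {clear(d), clear(f), holding(b), on(d,g)}

== RESULT ==
["clear(d)", "clear(f)", "holding(b)", "on(d,g)"]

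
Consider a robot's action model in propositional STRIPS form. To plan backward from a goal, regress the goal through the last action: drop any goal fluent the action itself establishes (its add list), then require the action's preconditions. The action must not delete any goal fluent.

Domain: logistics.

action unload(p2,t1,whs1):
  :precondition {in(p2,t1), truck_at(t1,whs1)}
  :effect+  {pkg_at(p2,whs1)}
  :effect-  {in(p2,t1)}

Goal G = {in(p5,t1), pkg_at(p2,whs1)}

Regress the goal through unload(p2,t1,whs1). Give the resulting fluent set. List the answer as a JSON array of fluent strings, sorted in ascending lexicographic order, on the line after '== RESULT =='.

Compute (G \ add) ∪ pre:
  G ∩ del = {}  (empty — regression defined)
  G \ add = {in(p5,t1), pkg_at(p2,whs1)} \ {pkg_at(p2,whs1)} = {in(p5,t1)}
  ∪ pre   = {in(p5,t1)} ∪ {in(p2,t1), truck_at(t1,whs1)}
          = {in(p2,t1), in(p5,t1), truck_at(t1,whs1)}

== RESULT ==
["in(p2,t1)", "in(p5,t1)", "truck_at(t1,whs1)"]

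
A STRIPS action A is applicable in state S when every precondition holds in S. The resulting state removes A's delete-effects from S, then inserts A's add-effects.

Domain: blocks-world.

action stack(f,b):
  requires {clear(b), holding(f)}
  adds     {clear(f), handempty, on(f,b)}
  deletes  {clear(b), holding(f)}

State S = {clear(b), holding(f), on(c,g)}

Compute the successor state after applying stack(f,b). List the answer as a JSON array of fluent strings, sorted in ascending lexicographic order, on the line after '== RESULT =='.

Compute (S \ del) ∪ add:
  pre ⊆ S: {clear(b), holding(f)} ⊆ S  — applicable
  S \ del = {on(c,g)}
  ∪ add   = {clear(f), handempty, on(c,g), on(f,b)}

== RESULT ==
["clear(f)", "handempty", "on(c,g)", "on(f,b)"]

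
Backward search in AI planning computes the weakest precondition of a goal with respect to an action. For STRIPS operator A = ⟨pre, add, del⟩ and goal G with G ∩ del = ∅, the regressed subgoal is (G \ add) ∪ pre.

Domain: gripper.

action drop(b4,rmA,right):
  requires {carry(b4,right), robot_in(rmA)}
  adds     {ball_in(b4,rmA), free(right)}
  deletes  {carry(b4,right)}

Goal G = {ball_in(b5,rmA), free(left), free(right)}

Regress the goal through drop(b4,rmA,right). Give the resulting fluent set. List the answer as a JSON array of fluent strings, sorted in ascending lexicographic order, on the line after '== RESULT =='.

Regress:
  G ∩ del = {}  (empty — regression defined)
  G \ add = {ball_in(b5,rmA), free(left), free(right)} \ {ball_in(b4,rmA), free(right)} = {ball_in(b5,rmA), free(left)}
  ∪ pre   = {ball_in(b5,rmA), free(left)} ∪ {carry(b4,right), robot_in(rmA)}
          = {ball_in(b5,rmA), carry(b4,right), free(left), robot_in(rmA)}

== RESULT ==
["ball_in(b5,rmA)", "carry(b4,right)", "free(left)", "robot_in(rmA)"]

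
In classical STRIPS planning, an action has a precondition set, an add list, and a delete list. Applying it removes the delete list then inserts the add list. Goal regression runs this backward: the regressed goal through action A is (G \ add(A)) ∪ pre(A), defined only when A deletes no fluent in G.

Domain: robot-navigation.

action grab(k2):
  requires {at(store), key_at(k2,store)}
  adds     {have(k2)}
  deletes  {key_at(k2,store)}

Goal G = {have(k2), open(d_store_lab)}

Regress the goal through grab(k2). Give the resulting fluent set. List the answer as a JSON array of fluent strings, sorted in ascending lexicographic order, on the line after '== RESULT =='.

Compute (G \ add) ∪ pre:
  G ∩ del = {}  (empty — regression defined)
  G \ add = {have(k2), open(d_store_lab)} \ {have(k2)} = {open(d_store_lab)}
  ∪ pre   = {open(d_store_lab)} ∪ {at(store), key_at(k2,store)}
          = {at(store), key_at(k2,store), open(d_store_lab)}

== RESULT ==
["at(store)", "key_at(k2,store)", "open(d_store_lab)"]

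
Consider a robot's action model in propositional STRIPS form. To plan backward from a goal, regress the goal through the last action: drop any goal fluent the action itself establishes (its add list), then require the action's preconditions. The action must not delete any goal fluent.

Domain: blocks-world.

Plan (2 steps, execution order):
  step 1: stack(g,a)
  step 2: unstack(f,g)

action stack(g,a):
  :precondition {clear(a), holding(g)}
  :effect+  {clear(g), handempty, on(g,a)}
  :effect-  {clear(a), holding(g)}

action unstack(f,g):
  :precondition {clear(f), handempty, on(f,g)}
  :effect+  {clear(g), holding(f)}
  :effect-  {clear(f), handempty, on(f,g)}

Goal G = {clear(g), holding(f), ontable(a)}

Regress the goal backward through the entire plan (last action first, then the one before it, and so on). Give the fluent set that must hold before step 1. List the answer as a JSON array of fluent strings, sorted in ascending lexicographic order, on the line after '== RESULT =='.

Regress step by step:
  through step 2 (unstack(f,g)): drop {clear(g), holding(f)}, keep {ontable(a)}, require {clear(f), handempty, on(f,g)}
    → {clear(f), handempty, on(f,g), ontable(a)}
  through step 1 (stack(g,a)): drop {handempty}, keep {clear(f), on(f,g), ontable(a)}, require {clear(a), holding(g)}
    → {clear(a), clear(f), holding(g), on(f,g), ontable(a)}

== RESULT ==
["clear(a)", "clear(f)", "holding(g)", "on(f,g)", "ontable(a)"]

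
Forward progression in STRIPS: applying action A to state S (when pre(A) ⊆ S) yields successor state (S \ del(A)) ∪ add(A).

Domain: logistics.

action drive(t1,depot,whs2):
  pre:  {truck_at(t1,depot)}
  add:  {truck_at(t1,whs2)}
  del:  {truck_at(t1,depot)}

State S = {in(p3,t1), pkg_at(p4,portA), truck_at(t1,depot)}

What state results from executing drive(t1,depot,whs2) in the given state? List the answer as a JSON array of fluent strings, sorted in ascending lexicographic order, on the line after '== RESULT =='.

Compute (S \ del) ∪ add:
  pre ⊆ S: {truck_at(t1,depot)} ⊆ S  — applicable
  S \ del = {in(p3,t1), pkg_at(p4,portA)}
  ∪ add   = {in(p3,t1), pkg_at(p4,portA), truck_at(t1,whs2)}

== RESULT ==
["in(p3,t1)", "pkg_at(p4,portA)", "truck_at(t1,whs2)"]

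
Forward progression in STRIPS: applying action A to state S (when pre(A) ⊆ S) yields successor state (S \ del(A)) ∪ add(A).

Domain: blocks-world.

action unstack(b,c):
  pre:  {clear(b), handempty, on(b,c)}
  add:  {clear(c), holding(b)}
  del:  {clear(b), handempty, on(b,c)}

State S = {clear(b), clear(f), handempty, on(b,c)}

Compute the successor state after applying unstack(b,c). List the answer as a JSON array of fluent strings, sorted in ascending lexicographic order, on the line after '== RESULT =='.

Progress:
  pre ⊆ S: {clear(b), handempty, on(b,c)} ⊆ S  — applicable
  S \ del = {clear(f)}
  ∪ add   = {clear(c), clear(f), holding(b)}

== RESULT ==
["clear(c)", "clear(f)", "holding(b)"]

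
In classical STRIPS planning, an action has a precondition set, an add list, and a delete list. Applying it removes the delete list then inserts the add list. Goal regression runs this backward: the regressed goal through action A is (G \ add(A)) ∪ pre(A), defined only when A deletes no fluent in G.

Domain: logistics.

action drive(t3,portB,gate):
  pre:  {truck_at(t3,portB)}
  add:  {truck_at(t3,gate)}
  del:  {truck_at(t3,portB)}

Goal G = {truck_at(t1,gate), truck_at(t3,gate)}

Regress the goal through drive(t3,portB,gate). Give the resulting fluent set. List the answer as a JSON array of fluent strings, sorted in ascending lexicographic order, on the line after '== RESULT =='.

Regress:
  G ∩ del = {}  (empty — regression defined)
  G \ add = {truck_at(t1,gate), truck_at(t3,gate)} \ {truck_at(t3,gate)} = {truck_at(t1,gate)}
  ∪ pre   = {truck_at(t1,gate)} ∪ {truck_at(t3,portB)}
          = {truck_at(t1,gate), truck_at(t3,portB)}

== RESULT ==
["truck_at(t1,gate)", "truck_at(t3,portB)"]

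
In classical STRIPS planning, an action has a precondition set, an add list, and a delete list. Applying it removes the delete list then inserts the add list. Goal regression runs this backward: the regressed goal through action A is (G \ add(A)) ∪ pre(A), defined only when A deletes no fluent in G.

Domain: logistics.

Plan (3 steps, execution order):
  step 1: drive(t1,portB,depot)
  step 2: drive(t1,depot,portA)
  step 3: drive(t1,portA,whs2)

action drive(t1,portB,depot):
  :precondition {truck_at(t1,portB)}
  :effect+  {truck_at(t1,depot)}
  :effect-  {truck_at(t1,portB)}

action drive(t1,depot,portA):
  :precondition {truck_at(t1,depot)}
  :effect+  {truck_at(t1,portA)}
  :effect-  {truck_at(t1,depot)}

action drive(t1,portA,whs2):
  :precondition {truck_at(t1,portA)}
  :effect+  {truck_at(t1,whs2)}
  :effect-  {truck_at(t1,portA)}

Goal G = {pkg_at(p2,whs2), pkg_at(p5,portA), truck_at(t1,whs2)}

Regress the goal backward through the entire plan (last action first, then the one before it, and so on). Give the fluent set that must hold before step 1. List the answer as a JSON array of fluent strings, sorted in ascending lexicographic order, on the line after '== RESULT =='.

Regress step by step:
  through step 3 (drive(t1,portA,whs2)): drop {truck_at(t1,whs2)}, keep {pkg_at(p2,whs2), pkg_at(p5,portA)}, require {truck_at(t1,portA)}
    → {pkg_at(p2,whs2), pkg_at(p5,portA), truck_at(t1,portA)}
  through step 2 (drive(t1,depot,portA)): drop {truck_at(t1,portA)}, keep {pkg_at(p2,whs2), pkg_at(p5,portA)}, require {truck_at(t1,depot)}
    → {pkg_at(p2,whs2), pkg_at(p5,portA), truck_at(t1,depot)}
  through step 1 (drive(t1,portB,depot)): drop {truck_at(t1,depot)}, keep {pkg_at(p2,whs2), pkg_at(p5,portA)}, require {truck_at(t1,portB)}
    → {pkg_at(p2,whs2), pkg_at(p5,portA), truck_at(t1,portB)}

== RESULT ==
["pkg_at(p2,whs2)", "pkg_at(p5,portA)", "truck_at(t1,portB)"]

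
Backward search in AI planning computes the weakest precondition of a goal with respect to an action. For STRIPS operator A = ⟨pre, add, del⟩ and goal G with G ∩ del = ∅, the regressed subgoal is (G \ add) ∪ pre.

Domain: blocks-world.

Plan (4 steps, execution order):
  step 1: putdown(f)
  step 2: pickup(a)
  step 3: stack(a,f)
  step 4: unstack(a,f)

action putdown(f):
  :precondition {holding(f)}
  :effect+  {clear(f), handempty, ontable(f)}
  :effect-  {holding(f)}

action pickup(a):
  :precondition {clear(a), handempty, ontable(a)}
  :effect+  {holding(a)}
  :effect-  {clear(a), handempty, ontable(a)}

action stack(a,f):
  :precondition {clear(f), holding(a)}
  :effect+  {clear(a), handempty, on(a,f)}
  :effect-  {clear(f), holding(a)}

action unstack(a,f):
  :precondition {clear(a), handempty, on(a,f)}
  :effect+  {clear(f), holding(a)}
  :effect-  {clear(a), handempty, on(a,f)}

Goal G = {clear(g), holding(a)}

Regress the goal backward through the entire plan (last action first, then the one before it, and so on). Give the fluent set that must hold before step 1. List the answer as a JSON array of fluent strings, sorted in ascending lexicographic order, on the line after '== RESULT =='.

Work backward from the goal:
  through step 4 (unstack(a,f)): drop {holding(a)}, keep {clear(g)}, require {clear(a), handempty, on(a,f)}
    → {clear(a), clear(g), handempty, on(a,f)}
  through step 3 (stack(a,f)): drop {clear(a), handempty, on(a,f)}, keep {clear(g)}, require {clear(f), holding(a)}
    → {clear(f), clear(g), holding(a)}
  through step 2 (pickup(a)): drop {holding(a)}, keep {clear(f), clear(g)}, require {clear(a), handempty, ontable(a)}
    → {clear(a), clear(f), clear(g), handempty, ontable(a)}
  through step 1 (putdown(f)): drop {clear(f), handempty}, keep {clear(a), clear(g), ontable(a)}, require {holding(f)}
    → {clear(a), clear(g), holding(f), ontable(a)}

== RESULT ==
["clear(a)", "clear(g)", "holding(f)", "ontable(a)"]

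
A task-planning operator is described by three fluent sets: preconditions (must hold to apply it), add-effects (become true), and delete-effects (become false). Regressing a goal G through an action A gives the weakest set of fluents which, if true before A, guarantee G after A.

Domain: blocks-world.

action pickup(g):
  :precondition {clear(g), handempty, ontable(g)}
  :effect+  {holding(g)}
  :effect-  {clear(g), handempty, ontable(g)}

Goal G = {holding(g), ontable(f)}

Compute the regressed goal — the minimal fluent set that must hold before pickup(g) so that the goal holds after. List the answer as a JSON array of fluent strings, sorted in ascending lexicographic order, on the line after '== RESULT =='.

Compute (G \ add) ∪ pre:
  G ∩ del = {}  (empty — regression defined)
  G \ add = {holding(g), ontable(f)} \ {holding(g)} = {ontable(f)}
  ∪ pre   = {ontable(f)} ∪ {clear(g), handempty, ontable(g)}
          = {clear(g), handempty, ontable(f), ontable(g)}

== RESULT ==
["clear(g)", "handempty", "ontable(f)", "ontable(g)"]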